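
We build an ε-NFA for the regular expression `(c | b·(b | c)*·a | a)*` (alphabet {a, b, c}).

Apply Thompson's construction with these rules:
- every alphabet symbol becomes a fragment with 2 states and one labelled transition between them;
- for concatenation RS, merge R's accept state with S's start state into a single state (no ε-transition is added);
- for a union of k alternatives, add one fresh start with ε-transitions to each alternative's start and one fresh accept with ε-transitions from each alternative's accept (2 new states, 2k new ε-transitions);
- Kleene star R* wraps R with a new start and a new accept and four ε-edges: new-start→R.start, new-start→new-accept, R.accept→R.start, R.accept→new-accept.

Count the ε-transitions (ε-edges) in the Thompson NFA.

18

Building bottom-up:
Each of the 6 symbol leaves contributes 0 ε-transitions.
  b | c : 4 ε-transitions
  (b | c)* : 8 ε-transitions
  b·(b | c)*·a : 8 ε-transitions
  c | b·(b | c)*·a | a : 14 ε-transitions
  (c | b·(b | c)*·a | a)* : 18 ε-transitions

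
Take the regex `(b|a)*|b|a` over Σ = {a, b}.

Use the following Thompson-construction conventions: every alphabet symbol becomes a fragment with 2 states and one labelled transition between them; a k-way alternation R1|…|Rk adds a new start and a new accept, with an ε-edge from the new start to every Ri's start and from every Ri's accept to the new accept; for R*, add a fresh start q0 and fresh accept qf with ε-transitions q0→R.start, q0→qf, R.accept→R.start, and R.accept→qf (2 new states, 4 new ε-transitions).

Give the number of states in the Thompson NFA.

Per subexpression:
Each of the 4 symbol leaves contributes a 2-state fragment.
  b|a : 6 states
  (b|a)* : 8 states
  (b|a)*|b|a : 14 states

14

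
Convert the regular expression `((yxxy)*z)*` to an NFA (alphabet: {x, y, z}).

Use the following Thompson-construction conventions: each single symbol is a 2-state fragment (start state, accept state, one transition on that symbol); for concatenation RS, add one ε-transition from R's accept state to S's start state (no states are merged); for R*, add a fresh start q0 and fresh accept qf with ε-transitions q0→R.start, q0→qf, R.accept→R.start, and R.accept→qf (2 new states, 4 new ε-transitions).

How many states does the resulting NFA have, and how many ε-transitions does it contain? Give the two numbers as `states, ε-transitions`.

Building bottom-up:
Each of the 5 symbol leaves contributes 2 states and 0 ε-transitions.
  yxxy = 8 states, 3 ε-transitions
  (yxxy)* = 10 states, 7 ε-transitions
  (yxxy)*z = 12 states, 8 ε-transitions
  ((yxxy)*z)* = 14 states, 12 ε-transitions

14, 12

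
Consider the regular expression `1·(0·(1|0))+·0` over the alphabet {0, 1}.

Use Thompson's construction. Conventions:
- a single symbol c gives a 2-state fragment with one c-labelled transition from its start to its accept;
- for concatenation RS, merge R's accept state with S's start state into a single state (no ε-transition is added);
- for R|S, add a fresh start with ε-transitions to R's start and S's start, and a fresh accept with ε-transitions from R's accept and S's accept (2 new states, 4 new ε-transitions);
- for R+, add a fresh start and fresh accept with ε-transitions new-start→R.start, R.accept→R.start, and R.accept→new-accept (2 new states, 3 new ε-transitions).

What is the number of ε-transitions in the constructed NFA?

Recursing over subexpressions:
Each of the 5 symbol leaves contributes 0 ε-transitions.
  1|0 : 4 ε-transitions
  0·(1|0) : 4 ε-transitions
  (0·(1|0))+ : 7 ε-transitions
  1·(0·(1|0))+·0 : 7 ε-transitions

7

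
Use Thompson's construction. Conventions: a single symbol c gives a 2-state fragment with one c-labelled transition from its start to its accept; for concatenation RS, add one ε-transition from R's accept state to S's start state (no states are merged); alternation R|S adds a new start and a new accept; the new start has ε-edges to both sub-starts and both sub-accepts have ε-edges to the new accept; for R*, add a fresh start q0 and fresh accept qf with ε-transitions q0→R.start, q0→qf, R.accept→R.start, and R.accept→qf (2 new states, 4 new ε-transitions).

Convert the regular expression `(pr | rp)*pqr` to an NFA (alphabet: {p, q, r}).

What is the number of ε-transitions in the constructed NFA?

Per subexpression:
Each of the 7 symbol leaves contributes 0 ε-transitions.
  pr — 1 ε-transition
  rp — 1 ε-transition
  pr | rp — 6 ε-transitions
  (pr | rp)* — 10 ε-transitions
  (pr | rp)*pqr — 13 ε-transitions

13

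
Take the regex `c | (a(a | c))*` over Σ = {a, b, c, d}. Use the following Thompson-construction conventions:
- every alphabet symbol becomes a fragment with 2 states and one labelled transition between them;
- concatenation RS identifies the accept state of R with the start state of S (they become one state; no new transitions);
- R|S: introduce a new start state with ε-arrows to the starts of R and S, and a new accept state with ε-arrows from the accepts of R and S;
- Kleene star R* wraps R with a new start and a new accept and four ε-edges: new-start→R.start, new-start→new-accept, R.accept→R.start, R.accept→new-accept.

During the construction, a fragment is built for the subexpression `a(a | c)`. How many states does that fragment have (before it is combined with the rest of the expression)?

Fragment for `a(a | c)`:
Each of the 3 symbol leaves contributes a 2-state fragment.
  a | c → 6 states
  a(a | c) → 7 states

7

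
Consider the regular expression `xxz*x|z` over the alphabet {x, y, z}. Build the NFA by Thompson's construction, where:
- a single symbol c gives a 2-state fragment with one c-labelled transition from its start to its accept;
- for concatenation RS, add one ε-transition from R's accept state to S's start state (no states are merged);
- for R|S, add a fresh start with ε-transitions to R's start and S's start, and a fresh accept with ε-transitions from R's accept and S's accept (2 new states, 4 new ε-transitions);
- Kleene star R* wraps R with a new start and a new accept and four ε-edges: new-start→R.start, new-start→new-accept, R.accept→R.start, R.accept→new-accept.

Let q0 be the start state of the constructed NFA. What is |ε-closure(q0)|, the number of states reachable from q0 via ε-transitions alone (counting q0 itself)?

Compute the ε-closure size of each fragment's start state recursively; a symbol fragment's start has no outgoing ε-edge, so its closure is just itself (size 1).
  z* : |ε-closure| = 1 (new start) + 1 (body) + 1 (new accept) = 3
  xxz*x : |ε-closure| equals the left operand's closure size = 1 (its accept is not ε-reachable, so the closure stops there)
  xxz*x|z : |ε-closure| = 1 + 1 + 1 = 3 (the new accept is not ε-reachable since no branch accepts ε)

3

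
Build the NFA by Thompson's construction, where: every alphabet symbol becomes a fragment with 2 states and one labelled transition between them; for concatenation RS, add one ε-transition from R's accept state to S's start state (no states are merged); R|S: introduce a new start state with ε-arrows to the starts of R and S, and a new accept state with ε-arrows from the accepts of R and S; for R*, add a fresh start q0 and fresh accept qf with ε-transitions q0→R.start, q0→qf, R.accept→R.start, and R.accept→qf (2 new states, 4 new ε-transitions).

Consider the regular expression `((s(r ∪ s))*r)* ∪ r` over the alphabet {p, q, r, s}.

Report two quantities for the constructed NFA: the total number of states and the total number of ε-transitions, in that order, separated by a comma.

Bottom-up over the parse tree:
Each of the 5 symbol leaves contributes 2 states and 0 ε-transitions.
  r ∪ s : 6 states, 4 ε-transitions
  s(r ∪ s) : 8 states, 5 ε-transitions
  (s(r ∪ s))* : 10 states, 9 ε-transitions
  (s(r ∪ s))*r : 12 states, 10 ε-transitions
  ((s(r ∪ s))*r)* : 14 states, 14 ε-transitions
  ((s(r ∪ s))*r)* ∪ r : 18 states, 18 ε-transitions

18, 18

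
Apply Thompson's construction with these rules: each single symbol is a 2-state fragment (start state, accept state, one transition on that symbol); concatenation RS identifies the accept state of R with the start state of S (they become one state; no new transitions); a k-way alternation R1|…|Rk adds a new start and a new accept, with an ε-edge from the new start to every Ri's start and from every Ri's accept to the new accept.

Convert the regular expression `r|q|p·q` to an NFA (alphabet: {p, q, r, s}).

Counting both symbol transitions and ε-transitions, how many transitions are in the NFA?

10

Building bottom-up:
Each of the 4 symbol leaves contributes 1 transition (1 symbol, 0 ε).
  p·q = 2 transitions (2 symbol, 0 ε)
  r|q|p·q = 10 transitions (4 symbol, 6 ε)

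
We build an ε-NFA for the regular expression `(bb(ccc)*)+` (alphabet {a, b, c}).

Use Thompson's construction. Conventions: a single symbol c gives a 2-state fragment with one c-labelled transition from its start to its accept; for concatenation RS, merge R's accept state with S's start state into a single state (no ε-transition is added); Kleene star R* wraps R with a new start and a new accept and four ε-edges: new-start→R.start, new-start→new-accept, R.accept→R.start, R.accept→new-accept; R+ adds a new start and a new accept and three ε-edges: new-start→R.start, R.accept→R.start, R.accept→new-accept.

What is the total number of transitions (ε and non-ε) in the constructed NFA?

Per subexpression:
Each of the 5 symbol leaves contributes 1 transition (1 symbol, 0 ε).
  ccc = 3 transitions (3 symbol, 0 ε)
  (ccc)* = 7 transitions (3 symbol, 4 ε)
  bb(ccc)* = 9 transitions (5 symbol, 4 ε)
  (bb(ccc)*)+ = 12 transitions (5 symbol, 7 ε)

12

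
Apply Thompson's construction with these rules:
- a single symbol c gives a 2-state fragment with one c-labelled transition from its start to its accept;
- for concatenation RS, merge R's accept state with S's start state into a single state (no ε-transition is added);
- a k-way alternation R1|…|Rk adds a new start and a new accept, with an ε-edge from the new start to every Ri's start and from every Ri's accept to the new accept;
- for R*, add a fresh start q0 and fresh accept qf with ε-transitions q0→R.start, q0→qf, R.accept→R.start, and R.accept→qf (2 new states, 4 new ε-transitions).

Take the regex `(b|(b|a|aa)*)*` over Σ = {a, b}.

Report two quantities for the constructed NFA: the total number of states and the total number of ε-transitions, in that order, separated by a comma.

17, 18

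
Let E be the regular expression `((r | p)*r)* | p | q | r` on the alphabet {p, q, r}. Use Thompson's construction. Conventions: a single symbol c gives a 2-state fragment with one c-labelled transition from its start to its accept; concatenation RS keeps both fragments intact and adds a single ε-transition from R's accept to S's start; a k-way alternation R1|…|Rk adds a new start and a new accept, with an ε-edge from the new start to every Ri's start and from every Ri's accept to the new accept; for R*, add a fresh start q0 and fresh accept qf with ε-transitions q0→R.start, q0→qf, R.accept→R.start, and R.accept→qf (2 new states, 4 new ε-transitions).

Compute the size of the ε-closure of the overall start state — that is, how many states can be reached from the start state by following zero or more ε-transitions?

Compute the ε-closure size of each fragment's start state recursively; a symbol fragment's start has no outgoing ε-edge, so its closure is just itself (size 1).
  r | p — new start ε-reaches every alternative's start; none of them accept ε, so the new accept is not reached: C = 1 + 1 + 1 = 3
  (r | p)* — the star's fresh start ε-reaches both the body's start and the fresh accept: C = 2 + 3 = 5
  (r | p)*r — C = 5 + 1 = 6 (closure spills across the concat boundary because the left factor accepts ε)
  ((r | p)*r)* — new start has ε-edges to the inner start and to the new accept, so C = 2 + 6 = 8
  ((r | p)*r)* | p | q | r — C = 1 (new start) + (8 + 1 + 1 + 1) + 1 (new accept, since some branch ε-reaches its own accept) = 13

13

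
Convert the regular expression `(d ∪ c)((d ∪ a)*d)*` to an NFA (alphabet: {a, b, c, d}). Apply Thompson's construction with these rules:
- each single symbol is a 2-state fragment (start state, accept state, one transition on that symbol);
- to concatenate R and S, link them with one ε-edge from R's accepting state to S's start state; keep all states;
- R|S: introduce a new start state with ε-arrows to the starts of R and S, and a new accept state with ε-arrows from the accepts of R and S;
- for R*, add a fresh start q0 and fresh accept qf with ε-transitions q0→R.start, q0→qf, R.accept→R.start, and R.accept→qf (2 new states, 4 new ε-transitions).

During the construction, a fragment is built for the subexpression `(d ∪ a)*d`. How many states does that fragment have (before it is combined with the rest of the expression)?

10

Fragment for `(d ∪ a)*d`:
Each of the 3 symbol leaves contributes a 2-state fragment.
  d ∪ a → 6 states
  (d ∪ a)* → 8 states
  (d ∪ a)*d → 10 states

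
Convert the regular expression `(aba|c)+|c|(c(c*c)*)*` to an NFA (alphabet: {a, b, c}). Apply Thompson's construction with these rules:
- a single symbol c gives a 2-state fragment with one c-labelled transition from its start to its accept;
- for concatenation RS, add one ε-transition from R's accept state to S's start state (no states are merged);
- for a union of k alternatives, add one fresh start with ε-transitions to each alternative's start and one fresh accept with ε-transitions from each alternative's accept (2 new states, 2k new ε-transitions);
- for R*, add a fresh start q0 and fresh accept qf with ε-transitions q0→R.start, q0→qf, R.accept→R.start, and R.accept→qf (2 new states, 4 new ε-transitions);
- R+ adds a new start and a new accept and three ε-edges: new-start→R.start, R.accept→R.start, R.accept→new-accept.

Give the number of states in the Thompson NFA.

28

Bottom-up over the parse tree:
Each of the 8 symbol leaves contributes a 2-state fragment.
  aba : 6 states
  aba|c : 10 states
  (aba|c)+ : 12 states
  c* : 4 states
  c*c : 6 states
  (c*c)* : 8 states
  c(c*c)* : 10 states
  (c(c*c)*)* : 12 states
  (aba|c)+|c|(c(c*c)*)* : 28 states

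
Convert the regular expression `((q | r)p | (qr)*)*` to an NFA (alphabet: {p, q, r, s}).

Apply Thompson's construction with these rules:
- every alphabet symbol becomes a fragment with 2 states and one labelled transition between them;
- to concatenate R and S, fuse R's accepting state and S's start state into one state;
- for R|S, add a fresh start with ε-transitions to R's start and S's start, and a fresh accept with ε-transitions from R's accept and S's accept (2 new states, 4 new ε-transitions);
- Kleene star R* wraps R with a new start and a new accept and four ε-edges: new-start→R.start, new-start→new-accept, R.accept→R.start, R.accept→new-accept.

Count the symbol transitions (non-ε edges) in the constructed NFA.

5

Bottom-up over the parse tree:
Each of the 5 symbol leaves contributes exactly 1 symbol transition.
  q | r = 2 symbol transitions
  (q | r)p = 3 symbol transitions
  qr = 2 symbol transitions
  (qr)* = 2 symbol transitions
  (q | r)p | (qr)* = 5 symbol transitions
  ((q | r)p | (qr)*)* = 5 symbol transitions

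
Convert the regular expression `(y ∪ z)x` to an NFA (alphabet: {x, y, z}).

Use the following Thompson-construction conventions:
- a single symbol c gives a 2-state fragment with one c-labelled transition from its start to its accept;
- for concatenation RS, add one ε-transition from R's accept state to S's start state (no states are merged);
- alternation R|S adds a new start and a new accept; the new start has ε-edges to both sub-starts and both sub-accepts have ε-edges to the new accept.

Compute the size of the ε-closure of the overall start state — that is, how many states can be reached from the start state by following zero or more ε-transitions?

Compute the ε-closure size of each fragment's start state recursively; a symbol fragment's start has no outgoing ε-edge, so its closure is just itself (size 1).
  y ∪ z : new start ε-reaches every alternative's start; none of them accept ε, so the new accept is not reached: |closure| = 1 + 1 + 1 = 3
  (y ∪ z)x : |closure| equals the left operand's closure size = 3 (its accept is not ε-reachable, so the closure stops there)

3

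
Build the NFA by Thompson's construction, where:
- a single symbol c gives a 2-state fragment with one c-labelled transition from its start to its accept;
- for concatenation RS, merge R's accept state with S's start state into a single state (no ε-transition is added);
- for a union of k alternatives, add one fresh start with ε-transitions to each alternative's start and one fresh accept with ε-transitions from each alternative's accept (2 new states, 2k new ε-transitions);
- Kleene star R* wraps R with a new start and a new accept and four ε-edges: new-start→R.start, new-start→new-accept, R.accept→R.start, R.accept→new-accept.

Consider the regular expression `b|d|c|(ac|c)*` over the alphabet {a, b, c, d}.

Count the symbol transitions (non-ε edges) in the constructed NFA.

6

Building bottom-up:
Each of the 6 symbol leaves contributes exactly 1 symbol transition.
  ac → 2 symbol transitions
  ac|c → 3 symbol transitions
  (ac|c)* → 3 symbol transitions
  b|d|c|(ac|c)* → 6 symbol transitions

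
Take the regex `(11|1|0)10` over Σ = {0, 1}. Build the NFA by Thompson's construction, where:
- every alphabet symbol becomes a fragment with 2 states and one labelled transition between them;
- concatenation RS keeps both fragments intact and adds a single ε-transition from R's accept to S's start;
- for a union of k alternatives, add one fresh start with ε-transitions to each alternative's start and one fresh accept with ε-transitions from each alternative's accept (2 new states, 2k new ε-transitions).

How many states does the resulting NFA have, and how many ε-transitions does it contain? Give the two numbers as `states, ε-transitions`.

14, 9

Recursing over subexpressions:
Each of the 6 symbol leaves contributes 2 states and 0 ε-transitions.
  11 → 4 states, 1 ε-transition
  11|1|0 → 10 states, 7 ε-transitions
  (11|1|0)10 → 14 states, 9 ε-transitions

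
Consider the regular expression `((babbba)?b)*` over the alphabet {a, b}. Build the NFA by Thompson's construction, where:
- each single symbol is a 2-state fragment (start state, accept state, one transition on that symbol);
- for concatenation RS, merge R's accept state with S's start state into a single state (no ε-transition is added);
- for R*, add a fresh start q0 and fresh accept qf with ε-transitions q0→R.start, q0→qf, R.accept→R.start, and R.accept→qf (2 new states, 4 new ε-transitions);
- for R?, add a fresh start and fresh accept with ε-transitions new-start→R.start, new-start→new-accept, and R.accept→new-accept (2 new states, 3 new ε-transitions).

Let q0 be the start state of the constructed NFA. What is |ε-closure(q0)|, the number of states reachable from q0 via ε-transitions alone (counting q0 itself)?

Compute the ε-closure size of each fragment's start state recursively; a symbol fragment's start has no outgoing ε-edge, so its closure is just itself (size 1).
  babbba → same as the first factor's closure: C = 1
  (babbba)? → new start has ε-edges to the inner start and to the new accept, so C = 2 + 1 = 3
  (babbba)?b → C = 3 + (1−1) = 3 (closure spills across the concat boundary because the left factor accepts ε)
  ((babbba)?b)* → new start has ε-edges to the inner start and to the new accept, so C = 2 + 3 = 5

5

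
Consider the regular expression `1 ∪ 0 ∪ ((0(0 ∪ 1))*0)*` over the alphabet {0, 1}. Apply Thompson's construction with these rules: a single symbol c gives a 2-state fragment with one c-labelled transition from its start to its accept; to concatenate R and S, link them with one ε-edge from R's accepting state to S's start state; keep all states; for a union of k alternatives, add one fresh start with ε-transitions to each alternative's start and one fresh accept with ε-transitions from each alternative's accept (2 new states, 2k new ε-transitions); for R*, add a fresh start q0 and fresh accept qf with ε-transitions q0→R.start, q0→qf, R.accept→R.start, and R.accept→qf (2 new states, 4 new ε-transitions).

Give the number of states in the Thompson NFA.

Recursing over subexpressions:
Each of the 6 symbol leaves contributes a 2-state fragment.
  0 ∪ 1 = 6 states
  0(0 ∪ 1) = 8 states
  (0(0 ∪ 1))* = 10 states
  (0(0 ∪ 1))*0 = 12 states
  ((0(0 ∪ 1))*0)* = 14 states
  1 ∪ 0 ∪ ((0(0 ∪ 1))*0)* = 20 states

20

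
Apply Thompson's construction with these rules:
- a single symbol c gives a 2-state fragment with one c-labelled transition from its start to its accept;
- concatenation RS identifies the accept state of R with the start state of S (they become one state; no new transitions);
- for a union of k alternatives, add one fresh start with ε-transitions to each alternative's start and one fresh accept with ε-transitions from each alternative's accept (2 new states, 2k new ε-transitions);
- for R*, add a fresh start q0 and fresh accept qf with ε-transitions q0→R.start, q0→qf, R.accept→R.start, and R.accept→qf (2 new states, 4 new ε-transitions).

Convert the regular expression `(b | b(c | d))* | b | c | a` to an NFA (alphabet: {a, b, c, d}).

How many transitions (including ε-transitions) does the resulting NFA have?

Recursing over subexpressions:
Each of the 7 symbol leaves contributes 1 transition (1 symbol, 0 ε).
  c | d : 6 transitions (2 symbol, 4 ε)
  b(c | d) : 7 transitions (3 symbol, 4 ε)
  b | b(c | d) : 12 transitions (4 symbol, 8 ε)
  (b | b(c | d))* : 16 transitions (4 symbol, 12 ε)
  (b | b(c | d))* | b | c | a : 27 transitions (7 symbol, 20 ε)

27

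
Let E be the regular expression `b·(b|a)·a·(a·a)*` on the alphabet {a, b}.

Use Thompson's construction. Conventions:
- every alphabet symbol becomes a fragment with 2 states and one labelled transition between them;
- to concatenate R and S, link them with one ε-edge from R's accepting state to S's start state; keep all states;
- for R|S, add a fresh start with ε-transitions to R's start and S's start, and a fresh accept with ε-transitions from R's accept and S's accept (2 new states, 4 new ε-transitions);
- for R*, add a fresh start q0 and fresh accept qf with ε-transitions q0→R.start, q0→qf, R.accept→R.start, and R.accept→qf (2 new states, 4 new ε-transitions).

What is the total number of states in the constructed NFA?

16

Per subexpression:
Each of the 6 symbol leaves contributes a 2-state fragment.
  b|a = 6 states
  a·a = 4 states
  (a·a)* = 6 states
  b·(b|a)·a·(a·a)* = 16 states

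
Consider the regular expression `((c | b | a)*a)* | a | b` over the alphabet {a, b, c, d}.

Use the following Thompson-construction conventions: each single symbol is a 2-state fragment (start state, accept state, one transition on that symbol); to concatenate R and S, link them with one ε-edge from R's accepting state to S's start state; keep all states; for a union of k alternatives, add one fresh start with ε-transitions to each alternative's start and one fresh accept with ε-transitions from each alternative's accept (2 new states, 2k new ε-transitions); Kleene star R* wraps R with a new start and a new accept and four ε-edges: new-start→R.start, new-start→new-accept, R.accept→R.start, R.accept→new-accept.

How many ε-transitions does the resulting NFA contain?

By structural recursion:
Each of the 6 symbol leaves contributes 0 ε-transitions.
  c | b | a → 6 ε-transitions
  (c | b | a)* → 10 ε-transitions
  (c | b | a)*a → 11 ε-transitions
  ((c | b | a)*a)* → 15 ε-transitions
  ((c | b | a)*a)* | a | b → 21 ε-transitions

21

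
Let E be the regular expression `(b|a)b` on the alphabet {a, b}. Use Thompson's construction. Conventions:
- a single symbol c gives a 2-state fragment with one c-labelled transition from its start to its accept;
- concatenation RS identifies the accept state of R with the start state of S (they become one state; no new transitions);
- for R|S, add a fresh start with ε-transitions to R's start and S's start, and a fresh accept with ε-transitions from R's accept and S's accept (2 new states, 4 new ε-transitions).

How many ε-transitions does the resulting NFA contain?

4

Recursing over subexpressions:
Each of the 3 symbol leaves contributes 0 ε-transitions.
  b|a — 4 ε-transitions
  (b|a)b — 4 ε-transitions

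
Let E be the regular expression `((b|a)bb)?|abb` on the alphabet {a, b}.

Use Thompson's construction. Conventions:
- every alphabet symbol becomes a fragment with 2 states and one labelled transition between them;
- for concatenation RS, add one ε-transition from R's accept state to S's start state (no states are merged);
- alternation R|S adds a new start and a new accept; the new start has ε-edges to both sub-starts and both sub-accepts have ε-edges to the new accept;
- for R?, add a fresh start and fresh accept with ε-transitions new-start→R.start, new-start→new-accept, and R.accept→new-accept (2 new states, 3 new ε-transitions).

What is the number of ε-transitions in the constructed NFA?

15

By structural recursion:
Each of the 7 symbol leaves contributes 0 ε-transitions.
  b|a : 4 ε-transitions
  (b|a)bb : 6 ε-transitions
  ((b|a)bb)? : 9 ε-transitions
  abb : 2 ε-transitions
  ((b|a)bb)?|abb : 15 ε-transitions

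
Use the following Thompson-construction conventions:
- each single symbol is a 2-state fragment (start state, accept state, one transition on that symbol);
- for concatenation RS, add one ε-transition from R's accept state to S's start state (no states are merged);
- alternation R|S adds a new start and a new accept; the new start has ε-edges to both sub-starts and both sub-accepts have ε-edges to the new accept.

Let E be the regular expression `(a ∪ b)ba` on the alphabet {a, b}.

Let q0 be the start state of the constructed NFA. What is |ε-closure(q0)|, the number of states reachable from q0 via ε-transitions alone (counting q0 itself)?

Work bottom-up. For each fragment F, track |ε-closure(F.start)| and whether F's accept lies in that closure (i.e. whether F accepts ε). A single-symbol fragment has closure size 1 and does not accept ε.
  a ∪ b : new start ε-reaches every alternative's start; none of them accept ε, so the new accept is not reached: C = 1 + 1 + 1 = 3
  (a ∪ b)ba : C equals the left operand's closure size = 3 (its accept is not ε-reachable, so the closure stops there)

3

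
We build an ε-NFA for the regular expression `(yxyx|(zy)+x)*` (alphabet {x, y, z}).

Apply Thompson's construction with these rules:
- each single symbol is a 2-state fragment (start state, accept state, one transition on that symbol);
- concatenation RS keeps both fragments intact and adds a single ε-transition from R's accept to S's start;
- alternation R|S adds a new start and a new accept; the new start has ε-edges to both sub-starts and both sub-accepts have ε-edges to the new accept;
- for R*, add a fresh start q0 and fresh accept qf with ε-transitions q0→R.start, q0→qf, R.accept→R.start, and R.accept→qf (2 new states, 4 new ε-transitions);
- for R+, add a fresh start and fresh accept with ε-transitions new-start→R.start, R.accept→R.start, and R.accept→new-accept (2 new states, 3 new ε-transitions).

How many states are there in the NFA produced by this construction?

20

By structural recursion:
Each of the 7 symbol leaves contributes a 2-state fragment.
  yxyx — 8 states
  zy — 4 states
  (zy)+ — 6 states
  (zy)+x — 8 states
  yxyx|(zy)+x — 18 states
  (yxyx|(zy)+x)* — 20 states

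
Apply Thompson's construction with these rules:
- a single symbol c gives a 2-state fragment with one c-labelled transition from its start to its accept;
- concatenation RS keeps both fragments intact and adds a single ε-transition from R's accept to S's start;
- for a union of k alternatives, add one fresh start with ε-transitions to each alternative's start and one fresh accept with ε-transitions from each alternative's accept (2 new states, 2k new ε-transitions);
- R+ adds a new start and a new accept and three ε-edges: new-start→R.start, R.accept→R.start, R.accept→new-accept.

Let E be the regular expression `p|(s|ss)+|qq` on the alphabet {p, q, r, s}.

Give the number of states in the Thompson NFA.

18

Recursing over subexpressions:
Each of the 6 symbol leaves contributes a 2-state fragment.
  ss — 4 states
  s|ss — 8 states
  (s|ss)+ — 10 states
  qq — 4 states
  p|(s|ss)+|qq — 18 states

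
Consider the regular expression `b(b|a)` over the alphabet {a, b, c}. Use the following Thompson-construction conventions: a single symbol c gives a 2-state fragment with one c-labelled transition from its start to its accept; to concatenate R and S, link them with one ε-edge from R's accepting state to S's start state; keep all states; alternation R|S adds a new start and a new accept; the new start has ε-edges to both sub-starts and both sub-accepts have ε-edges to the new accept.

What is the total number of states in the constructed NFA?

Per subexpression:
Each of the 3 symbol leaves contributes a 2-state fragment.
  b|a → 6 states
  b(b|a) → 8 states

8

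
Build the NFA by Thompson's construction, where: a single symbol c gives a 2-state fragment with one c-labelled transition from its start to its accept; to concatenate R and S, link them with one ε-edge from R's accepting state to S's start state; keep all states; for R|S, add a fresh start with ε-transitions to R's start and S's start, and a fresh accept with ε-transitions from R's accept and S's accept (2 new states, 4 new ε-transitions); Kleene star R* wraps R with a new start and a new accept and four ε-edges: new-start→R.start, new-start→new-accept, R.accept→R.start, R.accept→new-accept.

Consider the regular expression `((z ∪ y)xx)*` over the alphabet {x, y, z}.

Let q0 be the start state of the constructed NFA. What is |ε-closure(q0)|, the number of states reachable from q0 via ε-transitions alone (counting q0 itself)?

5

Work bottom-up. For each fragment F, track |ε-closure(F.start)| and whether F's accept lies in that closure (i.e. whether F accepts ε). A single-symbol fragment has closure size 1 and does not accept ε.
  z ∪ y — new start ε-reaches every alternative's start; none of them accept ε, so the new accept is not reached: |ε-closure| = 1 + 1 + 1 = 3
  (z ∪ y)xx — same as the first factor's closure: |ε-closure| = 3
  ((z ∪ y)xx)* — new start has ε-edges to the inner start and to the new accept, so |ε-closure| = 2 + 3 = 5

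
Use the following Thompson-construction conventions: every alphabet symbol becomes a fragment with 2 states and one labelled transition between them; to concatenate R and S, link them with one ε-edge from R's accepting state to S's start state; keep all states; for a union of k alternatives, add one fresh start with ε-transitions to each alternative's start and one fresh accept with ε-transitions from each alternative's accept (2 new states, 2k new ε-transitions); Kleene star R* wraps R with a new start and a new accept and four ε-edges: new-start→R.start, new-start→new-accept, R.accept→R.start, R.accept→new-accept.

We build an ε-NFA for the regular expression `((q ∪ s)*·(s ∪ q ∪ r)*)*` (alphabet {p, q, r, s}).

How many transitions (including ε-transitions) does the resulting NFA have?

28

Per subexpression:
Each of the 5 symbol leaves contributes 1 transition (1 symbol, 0 ε).
  q ∪ s = 6 transitions (2 symbol, 4 ε)
  (q ∪ s)* = 10 transitions (2 symbol, 8 ε)
  s ∪ q ∪ r = 9 transitions (3 symbol, 6 ε)
  (s ∪ q ∪ r)* = 13 transitions (3 symbol, 10 ε)
  (q ∪ s)*·(s ∪ q ∪ r)* = 24 transitions (5 symbol, 19 ε)
  ((q ∪ s)*·(s ∪ q ∪ r)*)* = 28 transitions (5 symbol, 23 ε)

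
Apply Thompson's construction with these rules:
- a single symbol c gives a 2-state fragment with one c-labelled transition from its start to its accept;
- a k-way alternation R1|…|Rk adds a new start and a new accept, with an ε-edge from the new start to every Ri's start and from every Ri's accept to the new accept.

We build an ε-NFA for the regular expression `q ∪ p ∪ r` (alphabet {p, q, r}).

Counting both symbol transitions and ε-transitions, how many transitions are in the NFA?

Building bottom-up:
Each of the 3 symbol leaves contributes 1 transition (1 symbol, 0 ε).
  q ∪ p ∪ r : 9 transitions (3 symbol, 6 ε)

9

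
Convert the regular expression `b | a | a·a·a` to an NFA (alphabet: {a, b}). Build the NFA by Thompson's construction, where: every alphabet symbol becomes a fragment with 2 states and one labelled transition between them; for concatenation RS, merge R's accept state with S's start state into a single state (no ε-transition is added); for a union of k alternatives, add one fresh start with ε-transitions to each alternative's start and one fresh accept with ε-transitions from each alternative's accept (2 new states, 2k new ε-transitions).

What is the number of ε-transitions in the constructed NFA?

6

Per subexpression:
Each of the 5 symbol leaves contributes 0 ε-transitions.
  a·a·a : 0 ε-transitions
  b | a | a·a·a : 6 ε-transitions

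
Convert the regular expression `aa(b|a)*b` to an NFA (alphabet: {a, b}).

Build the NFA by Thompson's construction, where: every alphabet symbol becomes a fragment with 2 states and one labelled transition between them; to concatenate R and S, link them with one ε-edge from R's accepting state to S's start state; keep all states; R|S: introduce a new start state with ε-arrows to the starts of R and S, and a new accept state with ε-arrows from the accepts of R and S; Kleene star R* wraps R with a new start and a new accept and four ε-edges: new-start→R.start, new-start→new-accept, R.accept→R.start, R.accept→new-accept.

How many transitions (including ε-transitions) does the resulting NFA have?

16

Per subexpression:
Each of the 5 symbol leaves contributes 1 transition (1 symbol, 0 ε).
  b|a : 6 transitions (2 symbol, 4 ε)
  (b|a)* : 10 transitions (2 symbol, 8 ε)
  aa(b|a)*b : 16 transitions (5 symbol, 11 ε)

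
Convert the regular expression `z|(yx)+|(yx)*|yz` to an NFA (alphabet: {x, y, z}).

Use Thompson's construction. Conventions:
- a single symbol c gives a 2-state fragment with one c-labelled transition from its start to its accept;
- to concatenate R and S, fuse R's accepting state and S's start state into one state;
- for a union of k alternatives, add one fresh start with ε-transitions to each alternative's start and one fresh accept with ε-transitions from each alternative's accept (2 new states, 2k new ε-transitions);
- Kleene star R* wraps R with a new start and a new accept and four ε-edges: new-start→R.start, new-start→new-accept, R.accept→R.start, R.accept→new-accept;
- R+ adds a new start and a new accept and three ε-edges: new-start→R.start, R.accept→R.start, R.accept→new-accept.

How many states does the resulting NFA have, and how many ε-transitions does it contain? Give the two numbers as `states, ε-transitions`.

17, 15

By structural recursion:
Each of the 7 symbol leaves contributes 2 states and 0 ε-transitions.
  yx → 3 states, 0 ε-transitions
  (yx)+ → 5 states, 3 ε-transitions
  yx → 3 states, 0 ε-transitions
  (yx)* → 5 states, 4 ε-transitions
  yz → 3 states, 0 ε-transitions
  z|(yx)+|(yx)*|yz → 17 states, 15 ε-transitions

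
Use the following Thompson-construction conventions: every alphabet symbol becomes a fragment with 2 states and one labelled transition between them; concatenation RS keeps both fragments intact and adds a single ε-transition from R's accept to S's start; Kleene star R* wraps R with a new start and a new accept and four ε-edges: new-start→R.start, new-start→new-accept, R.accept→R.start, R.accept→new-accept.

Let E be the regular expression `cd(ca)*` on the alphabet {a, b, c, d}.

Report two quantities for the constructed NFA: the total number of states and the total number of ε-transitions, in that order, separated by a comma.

10, 7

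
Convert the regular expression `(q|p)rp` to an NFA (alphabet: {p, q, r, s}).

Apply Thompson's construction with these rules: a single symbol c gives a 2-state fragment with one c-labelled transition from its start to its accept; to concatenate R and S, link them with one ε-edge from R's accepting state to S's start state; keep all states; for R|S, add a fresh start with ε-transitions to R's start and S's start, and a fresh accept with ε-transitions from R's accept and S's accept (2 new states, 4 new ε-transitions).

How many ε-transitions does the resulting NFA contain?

Bottom-up over the parse tree:
Each of the 4 symbol leaves contributes 0 ε-transitions.
  q|p = 4 ε-transitions
  (q|p)rp = 6 ε-transitions

6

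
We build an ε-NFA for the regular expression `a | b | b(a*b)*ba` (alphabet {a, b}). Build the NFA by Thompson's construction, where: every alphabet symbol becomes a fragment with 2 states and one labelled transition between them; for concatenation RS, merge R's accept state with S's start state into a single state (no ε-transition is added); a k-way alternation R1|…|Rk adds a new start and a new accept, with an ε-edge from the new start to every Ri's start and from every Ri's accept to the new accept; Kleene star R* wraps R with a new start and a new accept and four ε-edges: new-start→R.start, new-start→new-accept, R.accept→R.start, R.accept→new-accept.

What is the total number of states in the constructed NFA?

16

Bottom-up over the parse tree:
Each of the 7 symbol leaves contributes a 2-state fragment.
  a* : 4 states
  a*b : 5 states
  (a*b)* : 7 states
  b(a*b)*ba : 10 states
  a | b | b(a*b)*ba : 16 states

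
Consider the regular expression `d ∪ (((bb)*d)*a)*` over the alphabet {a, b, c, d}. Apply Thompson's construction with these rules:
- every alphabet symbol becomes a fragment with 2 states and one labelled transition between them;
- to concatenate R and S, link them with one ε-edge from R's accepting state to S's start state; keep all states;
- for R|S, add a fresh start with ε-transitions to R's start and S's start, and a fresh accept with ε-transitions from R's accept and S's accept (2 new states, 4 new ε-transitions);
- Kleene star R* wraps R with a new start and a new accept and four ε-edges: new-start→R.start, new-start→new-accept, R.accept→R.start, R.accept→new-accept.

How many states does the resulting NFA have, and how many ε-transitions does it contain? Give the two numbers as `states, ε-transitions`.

Building bottom-up:
Each of the 5 symbol leaves contributes 2 states and 0 ε-transitions.
  bb = 4 states, 1 ε-transition
  (bb)* = 6 states, 5 ε-transitions
  (bb)*d = 8 states, 6 ε-transitions
  ((bb)*d)* = 10 states, 10 ε-transitions
  ((bb)*d)*a = 12 states, 11 ε-transitions
  (((bb)*d)*a)* = 14 states, 15 ε-transitions
  d ∪ (((bb)*d)*a)* = 18 states, 19 ε-transitions

18, 19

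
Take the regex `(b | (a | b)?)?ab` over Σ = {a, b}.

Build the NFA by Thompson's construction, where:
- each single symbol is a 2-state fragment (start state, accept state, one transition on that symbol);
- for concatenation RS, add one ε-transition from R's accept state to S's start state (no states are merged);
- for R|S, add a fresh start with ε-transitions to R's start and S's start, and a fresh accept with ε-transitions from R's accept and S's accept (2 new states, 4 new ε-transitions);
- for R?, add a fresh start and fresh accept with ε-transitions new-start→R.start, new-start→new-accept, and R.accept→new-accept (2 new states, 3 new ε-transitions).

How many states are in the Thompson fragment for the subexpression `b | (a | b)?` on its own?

Fragment for `b | (a | b)?`:
Each of the 3 symbol leaves contributes a 2-state fragment.
  a | b : 6 states
  (a | b)? : 8 states
  b | (a | b)? : 12 states

12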